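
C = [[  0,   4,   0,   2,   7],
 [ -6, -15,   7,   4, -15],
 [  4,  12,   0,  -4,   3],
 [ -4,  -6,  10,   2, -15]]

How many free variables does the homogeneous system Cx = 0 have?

2

Row reduce to echelon form.
Swap R1 ↔ R2
R3 ← R3 + (2/3)·R1: [0, 2, 14/3, -4/3, -7]
R4 ← R4 − (2/3)·R1: [0, 4, 16/3, -2/3, -5]
R3 ← R3 − (1/2)·R2: [0, 0, 14/3, -7/3, -21/2]
R4 ← R4 − R2: [0, 0, 16/3, -8/3, -12]
R4 ← R4 − (8/7)·R3: [0, 0, 0, 0, 0]
3 nonzero rows, so rank(C) = 3.
C has 5 columns; by rank–nullity, nullity = 5 − 3 = 2.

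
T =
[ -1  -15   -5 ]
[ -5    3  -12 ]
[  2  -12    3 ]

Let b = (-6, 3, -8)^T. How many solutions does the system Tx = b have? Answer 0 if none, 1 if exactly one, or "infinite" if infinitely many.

Row reduce the augmented matrix [T | b].
R2 ← R2 − (5)·R1: [0, 78, 13, 33]
R3 ← R3 + (2)·R1: [0, -42, -7, -20]
R3 ← R3 + (7/13)·R2: [0, 0, 0, -29/13]
The echelon form has 3 nonzero rows; the last pivot sits in the augmented column, so rank(T) = 2 but rank([T|b]) = 3.
Since the ranks differ, the system is inconsistent.
It has no solutions.

0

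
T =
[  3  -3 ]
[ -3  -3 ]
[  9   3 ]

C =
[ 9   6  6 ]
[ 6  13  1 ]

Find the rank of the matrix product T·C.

2

First compute TC:
[[  9, -21,  15],
 [-45, -57, -21],
 [ 99,  93,  57]]
Now row reduce the product.
R2 ← R2 + (5)·R1: [0, -162, 54]
R3 ← R3 − (11)·R1: [0, 324, -108]
R3 ← R3 + (2)·R2: [0, 0, 0]
2 nonzero rows, so rank(TC) = 2.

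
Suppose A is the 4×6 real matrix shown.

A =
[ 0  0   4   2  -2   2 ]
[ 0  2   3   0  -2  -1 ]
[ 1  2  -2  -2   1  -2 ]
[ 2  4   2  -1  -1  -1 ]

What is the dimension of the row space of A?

Row reduce to echelon form.
Swap R1 ↔ R3
R4 ← R4 − (2)·R1: [0, 0, 6, 3, -3, 3]
R4 ← R4 − (3/2)·R3: [0, 0, 0, 0, 0, 0]
Echelon form has 3 nonzero rows, so rank(A) = 3.
The row space has dimension equal to the rank: 3.

3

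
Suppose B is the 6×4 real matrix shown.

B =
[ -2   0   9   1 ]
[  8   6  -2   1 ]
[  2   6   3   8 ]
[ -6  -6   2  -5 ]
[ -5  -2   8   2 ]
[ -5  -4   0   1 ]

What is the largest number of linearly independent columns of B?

Row reduce to echelon form.
R2 ← R2 + (4)·R1: [0, 6, 34, 5]
R3 ← R3 + R1: [0, 6, 12, 9]
R4 ← R4 − (3)·R1: [0, -6, -25, -8]
R5 ← R5 − (5/2)·R1: [0, -2, -29/2, -1/2]
R6 ← R6 − (5/2)·R1: [0, -4, -45/2, -3/2]
R3 ← R3 − R2: [0, 0, -22, 4]
R4 ← R4 + R2: [0, 0, 9, -3]
R5 ← R5 + (1/3)·R2: [0, 0, -19/6, 7/6]
R6 ← R6 + (2/3)·R2: [0, 0, 1/6, 11/6]
R4 ← R4 + (9/22)·R3: [0, 0, 0, -15/11]
R5 ← R5 − (19/132)·R3: [0, 0, 0, 13/22]
R6 ← R6 + (1/132)·R3: [0, 0, 0, 41/22]
R5 ← R5 + (13/30)·R4: [0, 0, 0, 0]
R6 ← R6 + (41/30)·R4: [0, 0, 0, 0]
Echelon form has 4 nonzero rows, so rank(B) = 4.
The rank gives the maximum number of linearly independent columns: 4.

4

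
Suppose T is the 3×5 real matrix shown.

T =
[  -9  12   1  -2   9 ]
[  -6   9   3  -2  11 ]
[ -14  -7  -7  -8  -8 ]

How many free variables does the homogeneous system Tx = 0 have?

2

Row reduce to echelon form.
R2 ← R2 − (2/3)·R1: [0, 1, 7/3, -2/3, 5]
R3 ← R3 − (14/9)·R1: [0, -77/3, -77/9, -44/9, -22]
R3 ← R3 + (77/3)·R2: [0, 0, 154/3, -22, 319/3]
3 nonzero rows, so rank(T) = 3.
T has 5 columns; by rank–nullity, nullity = 5 − 3 = 2.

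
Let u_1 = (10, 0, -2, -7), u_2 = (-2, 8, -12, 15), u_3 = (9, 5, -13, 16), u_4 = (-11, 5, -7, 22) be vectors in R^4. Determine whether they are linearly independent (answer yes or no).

Form the matrix with these vectors as rows and row reduce.
R2 ← R2 + (1/5)·R1: [0, 8, -62/5, 68/5]
R3 ← R3 − (9/10)·R1: [0, 5, -56/5, 223/10]
R4 ← R4 + (11/10)·R1: [0, 5, -46/5, 143/10]
R3 ← R3 − (5/8)·R2: [0, 0, -69/20, 69/5]
R4 ← R4 − (5/8)·R2: [0, 0, -29/20, 29/5]
R4 ← R4 − (29/69)·R3: [0, 0, 0, 0]
3 nonzero rows, so the 4 vectors span a space of dimension 3.
Since 3 < 4, the vectors are linearly dependent.

no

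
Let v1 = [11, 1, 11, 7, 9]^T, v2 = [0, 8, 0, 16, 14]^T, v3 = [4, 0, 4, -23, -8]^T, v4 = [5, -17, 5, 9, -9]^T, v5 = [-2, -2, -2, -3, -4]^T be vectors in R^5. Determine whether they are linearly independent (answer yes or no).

Form the matrix with these vectors as rows and row reduce.
R3 ← R3 − (4/11)·R1: [0, -4/11, 0, -281/11, -124/11]
R4 ← R4 − (5/11)·R1: [0, -192/11, 0, 64/11, -144/11]
R5 ← R5 + (2/11)·R1: [0, -20/11, 0, -19/11, -26/11]
R3 ← R3 + (1/22)·R2: [0, 0, 0, -273/11, -117/11]
R4 ← R4 + (24/11)·R2: [0, 0, 0, 448/11, 192/11]
R5 ← R5 + (5/22)·R2: [0, 0, 0, 21/11, 9/11]
R4 ← R4 + (64/39)·R3: [0, 0, 0, 0, 0]
R5 ← R5 + (1/13)·R3: [0, 0, 0, 0, 0]
3 nonzero rows, so the 5 vectors span a space of dimension 3.
Since 3 < 5, the vectors are linearly dependent.

no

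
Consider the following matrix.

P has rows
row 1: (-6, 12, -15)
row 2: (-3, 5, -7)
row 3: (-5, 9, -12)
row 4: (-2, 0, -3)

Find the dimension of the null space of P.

Row reduce to echelon form.
R2 ← R2 − (1/2)·R1: [0, -1, 1/2]
R3 ← R3 − (5/6)·R1: [0, -1, 1/2]
R4 ← R4 − (1/3)·R1: [0, -4, 2]
R3 ← R3 − R2: [0, 0, 0]
R4 ← R4 − (4)·R2: [0, 0, 0]
2 nonzero rows, so rank(P) = 2.
P has 3 columns; by rank–nullity, nullity = 3 − 2 = 1.

1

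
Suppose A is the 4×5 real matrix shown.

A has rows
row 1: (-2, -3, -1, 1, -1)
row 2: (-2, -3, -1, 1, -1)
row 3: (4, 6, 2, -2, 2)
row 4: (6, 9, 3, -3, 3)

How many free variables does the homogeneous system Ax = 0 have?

Row reduce to echelon form.
R2 ← R2 − R1: [0, 0, 0, 0, 0]
R3 ← R3 + (2)·R1: [0, 0, 0, 0, 0]
R4 ← R4 + (3)·R1: [0, 0, 0, 0, 0]
1 nonzero row, so rank(A) = 1.
A has 5 columns; by rank–nullity, nullity = 5 − 1 = 4.

4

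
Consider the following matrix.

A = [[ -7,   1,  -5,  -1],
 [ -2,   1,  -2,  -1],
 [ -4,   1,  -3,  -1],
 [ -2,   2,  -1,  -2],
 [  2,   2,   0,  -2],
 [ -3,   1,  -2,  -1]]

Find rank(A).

3

Row reduce to echelon form.
R2 ← R2 − (2/7)·R1: [0, 5/7, -4/7, -5/7]
R3 ← R3 − (4/7)·R1: [0, 3/7, -1/7, -3/7]
R4 ← R4 − (2/7)·R1: [0, 12/7, 3/7, -12/7]
R5 ← R5 + (2/7)·R1: [0, 16/7, -10/7, -16/7]
R6 ← R6 − (3/7)·R1: [0, 4/7, 1/7, -4/7]
R3 ← R3 − (3/5)·R2: [0, 0, 1/5, 0]
R4 ← R4 − (12/5)·R2: [0, 0, 9/5, 0]
R5 ← R5 − (16/5)·R2: [0, 0, 2/5, 0]
R6 ← R6 − (4/5)·R2: [0, 0, 3/5, 0]
R4 ← R4 − (9)·R3: [0, 0, 0, 0]
R5 ← R5 − (2)·R3: [0, 0, 0, 0]
R6 ← R6 − (3)·R3: [0, 0, 0, 0]
Echelon form has 3 nonzero rows, so rank(A) = 3.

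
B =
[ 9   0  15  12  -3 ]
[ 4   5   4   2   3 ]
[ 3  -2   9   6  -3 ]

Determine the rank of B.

3

Row reduce to echelon form.
R2 ← R2 − (4/9)·R1: [0, 5, -8/3, -10/3, 13/3]
R3 ← R3 − (1/3)·R1: [0, -2, 4, 2, -2]
R3 ← R3 + (2/5)·R2: [0, 0, 44/15, 2/3, -4/15]
Echelon form has 3 nonzero rows, so rank(B) = 3.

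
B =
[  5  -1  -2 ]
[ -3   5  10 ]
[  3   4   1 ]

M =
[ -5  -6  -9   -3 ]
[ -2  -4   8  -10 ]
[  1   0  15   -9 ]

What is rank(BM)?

3

First compute BM:
[[-25, -26, -83,  13],
 [ 15,  -2, 217, -131],
 [-22, -34,  20, -58]]
Now row reduce the product.
R2 ← R2 + (3/5)·R1: [0, -88/5, 836/5, -616/5]
R3 ← R3 − (22/25)·R1: [0, -278/25, 2326/25, -1736/25]
R3 ← R3 − (139/220)·R2: [0, 0, -63/5, 42/5]
3 nonzero rows, so rank(BM) = 3.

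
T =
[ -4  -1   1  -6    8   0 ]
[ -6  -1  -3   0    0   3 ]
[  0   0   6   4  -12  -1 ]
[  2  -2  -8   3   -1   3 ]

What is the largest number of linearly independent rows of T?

4

Row reduce to echelon form.
R2 ← R2 − (3/2)·R1: [0, 1/2, -9/2, 9, -12, 3]
R4 ← R4 + (1/2)·R1: [0, -5/2, -15/2, 0, 3, 3]
R4 ← R4 + (5)·R2: [0, 0, -30, 45, -57, 18]
R4 ← R4 + (5)·R3: [0, 0, 0, 65, -117, 13]
Echelon form has 4 nonzero rows, so rank(T) = 4.
The rank gives the maximum number of linearly independent rows: 4.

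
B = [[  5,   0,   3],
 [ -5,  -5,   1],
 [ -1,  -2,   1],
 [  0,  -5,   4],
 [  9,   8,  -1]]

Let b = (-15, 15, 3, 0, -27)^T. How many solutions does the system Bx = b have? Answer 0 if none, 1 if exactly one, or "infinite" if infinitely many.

Row reduce the augmented matrix [B | b].
R2 ← R2 + R1: [0, -5, 4, 0]
R3 ← R3 + (1/5)·R1: [0, -2, 8/5, 0]
R5 ← R5 − (9/5)·R1: [0, 8, -32/5, 0]
R3 ← R3 − (2/5)·R2: [0, 0, 0, 0]
R4 ← R4 − R2: [0, 0, 0, 0]
R5 ← R5 + (8/5)·R2: [0, 0, 0, 0]
The echelon form has 2 nonzero rows, and every pivot lies in the first 3 columns, so rank(B) = rank([B|b]) = 2.
The system is consistent.
rank = 2 < 3 unknowns, so there are infinitely many solutions.

infinite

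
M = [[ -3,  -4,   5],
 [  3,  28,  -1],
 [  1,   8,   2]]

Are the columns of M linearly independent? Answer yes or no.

Row reduce M to echelon form.
R2 ← R2 + R1: [0, 24, 4]
R3 ← R3 + (1/3)·R1: [0, 20/3, 11/3]
R3 ← R3 − (5/18)·R2: [0, 0, 23/9]
3 pivots among 3 columns.
Every column is a pivot column, so the columns are linearly independent.

yes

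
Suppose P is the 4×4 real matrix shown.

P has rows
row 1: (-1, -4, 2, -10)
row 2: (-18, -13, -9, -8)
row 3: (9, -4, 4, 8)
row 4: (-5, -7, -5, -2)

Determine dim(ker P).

Row reduce to echelon form.
R2 ← R2 − (18)·R1: [0, 59, -45, 172]
R3 ← R3 + (9)·R1: [0, -40, 22, -82]
R4 ← R4 − (5)·R1: [0, 13, -15, 48]
R3 ← R3 + (40/59)·R2: [0, 0, -502/59, 2042/59]
R4 ← R4 − (13/59)·R2: [0, 0, -300/59, 596/59]
R4 ← R4 − (150/251)·R3: [0, 0, 0, -2656/251]
4 nonzero rows, so rank(P) = 4.
P has 4 columns; by rank–nullity, nullity = 4 − 4 = 0.

0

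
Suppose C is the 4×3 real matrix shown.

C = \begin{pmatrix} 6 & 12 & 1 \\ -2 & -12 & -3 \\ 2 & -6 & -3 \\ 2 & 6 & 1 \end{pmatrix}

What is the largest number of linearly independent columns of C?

2

Row reduce to echelon form.
R2 ← R2 + (1/3)·R1: [0, -8, -8/3]
R3 ← R3 − (1/3)·R1: [0, -10, -10/3]
R4 ← R4 − (1/3)·R1: [0, 2, 2/3]
R3 ← R3 − (5/4)·R2: [0, 0, 0]
R4 ← R4 + (1/4)·R2: [0, 0, 0]
Echelon form has 2 nonzero rows, so rank(C) = 2.
The rank gives the maximum number of linearly independent columns: 2.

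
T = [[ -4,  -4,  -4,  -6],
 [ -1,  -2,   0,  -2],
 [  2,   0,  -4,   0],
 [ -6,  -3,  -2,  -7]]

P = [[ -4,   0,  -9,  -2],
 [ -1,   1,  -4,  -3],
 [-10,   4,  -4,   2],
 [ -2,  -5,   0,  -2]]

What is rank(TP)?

First compute TP:
[[ 72,  10,  68,  24],
 [ 10,   8,  17,  12],
 [ 32, -16,  -2, -12],
 [ 61,  24,  74,  31]]
Now row reduce the product.
R2 ← R2 − (5/36)·R1: [0, 119/18, 68/9, 26/3]
R3 ← R3 − (4/9)·R1: [0, -184/9, -290/9, -68/3]
R4 ← R4 − (61/72)·R1: [0, 559/36, 295/18, 32/3]
R3 ← R3 + (368/119)·R2: [0, 0, -62/7, 492/119]
R4 ← R4 − (559/238)·R2: [0, 0, -19/14, -1153/119]
R4 ← R4 − (19/124)·R3: [0, 0, 0, -320/31]
4 nonzero rows, so rank(TP) = 4.

4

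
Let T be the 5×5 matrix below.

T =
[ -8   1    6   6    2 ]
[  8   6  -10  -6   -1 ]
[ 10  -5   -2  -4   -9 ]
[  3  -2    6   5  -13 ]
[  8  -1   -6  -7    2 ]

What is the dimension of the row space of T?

5

Row reduce to echelon form.
R2 ← R2 + R1: [0, 7, -4, 0, 1]
R3 ← R3 + (5/4)·R1: [0, -15/4, 11/2, 7/2, -13/2]
R4 ← R4 + (3/8)·R1: [0, -13/8, 33/4, 29/4, -49/4]
R5 ← R5 + R1: [0, 0, 0, -1, 4]
R3 ← R3 + (15/28)·R2: [0, 0, 47/14, 7/2, -167/28]
R4 ← R4 + (13/56)·R2: [0, 0, 205/28, 29/4, -673/56]
R4 ← R4 − (205/94)·R3: [0, 0, 0, -18/47, 93/94]
R5 ← R5 − (47/18)·R4: [0, 0, 0, 0, 17/12]
Echelon form has 5 nonzero rows, so rank(T) = 5.
The row space has dimension equal to the rank: 5.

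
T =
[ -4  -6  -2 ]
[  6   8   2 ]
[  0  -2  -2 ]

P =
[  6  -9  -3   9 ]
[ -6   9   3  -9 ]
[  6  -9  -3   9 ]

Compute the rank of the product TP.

0

First compute TP:
[[  0,   0,   0,   0],
 [  0,   0,   0,   0],
 [  0,   0,   0,   0]]
Now row reduce the product.
0 nonzero rows, so rank(TP) = 0.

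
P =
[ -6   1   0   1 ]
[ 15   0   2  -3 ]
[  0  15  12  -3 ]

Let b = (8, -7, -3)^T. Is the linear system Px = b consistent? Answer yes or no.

Row reduce the augmented matrix [P | b].
R2 ← R2 + (5/2)·R1: [0, 5/2, 2, -1/2, 13]
R3 ← R3 − (6)·R2: [0, 0, 0, 0, -81]
The echelon form has 3 nonzero rows; the last pivot sits in the augmented column, so rank(P) = 2 but rank([P|b]) = 3.
Since the ranks differ, the system is inconsistent.

no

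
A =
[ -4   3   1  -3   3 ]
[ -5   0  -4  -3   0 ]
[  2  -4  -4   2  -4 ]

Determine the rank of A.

2

Row reduce to echelon form.
R2 ← R2 − (5/4)·R1: [0, -15/4, -21/4, 3/4, -15/4]
R3 ← R3 + (1/2)·R1: [0, -5/2, -7/2, 1/2, -5/2]
R3 ← R3 − (2/3)·R2: [0, 0, 0, 0, 0]
Echelon form has 2 nonzero rows, so rank(A) = 2.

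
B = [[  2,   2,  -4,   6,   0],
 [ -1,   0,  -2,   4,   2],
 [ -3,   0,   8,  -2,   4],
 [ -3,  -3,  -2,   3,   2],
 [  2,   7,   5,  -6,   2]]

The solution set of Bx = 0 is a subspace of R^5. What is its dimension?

Row reduce to echelon form.
R2 ← R2 + (1/2)·R1: [0, 1, -4, 7, 2]
R3 ← R3 + (3/2)·R1: [0, 3, 2, 7, 4]
R4 ← R4 + (3/2)·R1: [0, 0, -8, 12, 2]
R5 ← R5 − R1: [0, 5, 9, -12, 2]
R3 ← R3 − (3)·R2: [0, 0, 14, -14, -2]
R5 ← R5 − (5)·R2: [0, 0, 29, -47, -8]
R4 ← R4 + (4/7)·R3: [0, 0, 0, 4, 6/7]
R5 ← R5 − (29/14)·R3: [0, 0, 0, -18, -27/7]
R5 ← R5 + (9/2)·R4: [0, 0, 0, 0, 0]
4 nonzero rows, so rank(B) = 4.
B has 5 columns; by rank–nullity, nullity = 5 − 4 = 1.

1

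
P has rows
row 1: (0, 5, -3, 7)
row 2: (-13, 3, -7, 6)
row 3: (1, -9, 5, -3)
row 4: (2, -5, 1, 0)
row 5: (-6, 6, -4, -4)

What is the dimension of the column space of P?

4

Row reduce to echelon form.
Swap R1 ↔ R2
R3 ← R3 + (1/13)·R1: [0, -114/13, 58/13, -33/13]
R4 ← R4 + (2/13)·R1: [0, -59/13, -1/13, 12/13]
R5 ← R5 − (6/13)·R1: [0, 60/13, -10/13, -88/13]
R3 ← R3 + (114/65)·R2: [0, 0, -4/5, 633/65]
R4 ← R4 + (59/65)·R2: [0, 0, -14/5, 473/65]
R5 ← R5 − (12/13)·R2: [0, 0, 2, -172/13]
R4 ← R4 − (7/2)·R3: [0, 0, 0, -697/26]
R5 ← R5 + (5/2)·R3: [0, 0, 0, 289/26]
R5 ← R5 + (17/41)·R4: [0, 0, 0, 0]
Echelon form has 4 nonzero rows, so rank(P) = 4.
The column space has dimension equal to the rank: 4.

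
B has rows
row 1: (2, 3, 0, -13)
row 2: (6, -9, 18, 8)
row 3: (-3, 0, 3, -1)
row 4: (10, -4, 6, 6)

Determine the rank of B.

4

Row reduce to echelon form.
R2 ← R2 − (3)·R1: [0, -18, 18, 47]
R3 ← R3 + (3/2)·R1: [0, 9/2, 3, -41/2]
R4 ← R4 − (5)·R1: [0, -19, 6, 71]
R3 ← R3 + (1/4)·R2: [0, 0, 15/2, -35/4]
R4 ← R4 − (19/18)·R2: [0, 0, -13, 385/18]
R4 ← R4 + (26/15)·R3: [0, 0, 0, 56/9]
Echelon form has 4 nonzero rows, so rank(B) = 4.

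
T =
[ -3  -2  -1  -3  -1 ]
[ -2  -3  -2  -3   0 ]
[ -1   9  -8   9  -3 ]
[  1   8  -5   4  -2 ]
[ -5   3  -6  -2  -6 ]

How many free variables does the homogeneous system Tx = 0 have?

0

Row reduce to echelon form.
R2 ← R2 − (2/3)·R1: [0, -5/3, -4/3, -1, 2/3]
R3 ← R3 − (1/3)·R1: [0, 29/3, -23/3, 10, -8/3]
R4 ← R4 + (1/3)·R1: [0, 22/3, -16/3, 3, -7/3]
R5 ← R5 − (5/3)·R1: [0, 19/3, -13/3, 3, -13/3]
R3 ← R3 + (29/5)·R2: [0, 0, -77/5, 21/5, 6/5]
R4 ← R4 + (22/5)·R2: [0, 0, -56/5, -7/5, 3/5]
R5 ← R5 + (19/5)·R2: [0, 0, -47/5, -4/5, -9/5]
R4 ← R4 − (8/11)·R3: [0, 0, 0, -49/11, -3/11]
R5 ← R5 − (47/77)·R3: [0, 0, 0, -37/11, -195/77]
R5 ← R5 − (37/49)·R4: [0, 0, 0, 0, -114/49]
5 nonzero rows, so rank(T) = 5.
T has 5 columns; by rank–nullity, nullity = 5 − 5 = 0.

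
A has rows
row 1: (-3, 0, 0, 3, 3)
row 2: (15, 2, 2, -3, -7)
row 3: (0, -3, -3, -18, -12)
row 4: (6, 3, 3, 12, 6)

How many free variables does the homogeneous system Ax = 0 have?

Row reduce to echelon form.
R2 ← R2 + (5)·R1: [0, 2, 2, 12, 8]
R4 ← R4 + (2)·R1: [0, 3, 3, 18, 12]
R3 ← R3 + (3/2)·R2: [0, 0, 0, 0, 0]
R4 ← R4 − (3/2)·R2: [0, 0, 0, 0, 0]
2 nonzero rows, so rank(A) = 2.
A has 5 columns; by rank–nullity, nullity = 5 − 2 = 3.

3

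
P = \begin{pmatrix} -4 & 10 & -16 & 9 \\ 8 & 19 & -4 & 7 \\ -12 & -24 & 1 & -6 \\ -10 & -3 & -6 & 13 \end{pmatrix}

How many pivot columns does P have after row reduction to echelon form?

4

Row reduce to echelon form.
R2 ← R2 + (2)·R1: [0, 39, -36, 25]
R3 ← R3 − (3)·R1: [0, -54, 49, -33]
R4 ← R4 − (5/2)·R1: [0, -28, 34, -19/2]
R3 ← R3 + (18/13)·R2: [0, 0, -11/13, 21/13]
R4 ← R4 + (28/39)·R2: [0, 0, 106/13, 659/78]
R4 ← R4 + (106/11)·R3: [0, 0, 0, 1585/66]
Echelon form has 4 nonzero rows, so rank(P) = 4.
Each nonzero row contributes one pivot column: 4 pivot columns.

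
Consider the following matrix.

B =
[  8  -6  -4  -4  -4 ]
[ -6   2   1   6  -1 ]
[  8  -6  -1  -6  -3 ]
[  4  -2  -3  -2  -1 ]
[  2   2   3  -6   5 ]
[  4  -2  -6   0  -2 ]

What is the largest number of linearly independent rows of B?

3

Row reduce to echelon form.
R2 ← R2 + (3/4)·R1: [0, -5/2, -2, 3, -4]
R3 ← R3 − R1: [0, 0, 3, -2, 1]
R4 ← R4 − (1/2)·R1: [0, 1, -1, 0, 1]
R5 ← R5 − (1/4)·R1: [0, 7/2, 4, -5, 6]
R6 ← R6 − (1/2)·R1: [0, 1, -4, 2, 0]
R4 ← R4 + (2/5)·R2: [0, 0, -9/5, 6/5, -3/5]
R5 ← R5 + (7/5)·R2: [0, 0, 6/5, -4/5, 2/5]
R6 ← R6 + (2/5)·R2: [0, 0, -24/5, 16/5, -8/5]
R4 ← R4 + (3/5)·R3: [0, 0, 0, 0, 0]
R5 ← R5 − (2/5)·R3: [0, 0, 0, 0, 0]
R6 ← R6 + (8/5)·R3: [0, 0, 0, 0, 0]
Echelon form has 3 nonzero rows, so rank(B) = 3.
The rank gives the maximum number of linearly independent rows: 3.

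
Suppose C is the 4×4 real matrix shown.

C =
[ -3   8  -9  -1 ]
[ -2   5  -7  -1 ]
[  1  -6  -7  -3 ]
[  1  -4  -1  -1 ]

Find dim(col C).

Row reduce to echelon form.
R2 ← R2 − (2/3)·R1: [0, -1/3, -1, -1/3]
R3 ← R3 + (1/3)·R1: [0, -10/3, -10, -10/3]
R4 ← R4 + (1/3)·R1: [0, -4/3, -4, -4/3]
R3 ← R3 − (10)·R2: [0, 0, 0, 0]
R4 ← R4 − (4)·R2: [0, 0, 0, 0]
Echelon form has 2 nonzero rows, so rank(C) = 2.
The column space has dimension equal to the rank: 2.

2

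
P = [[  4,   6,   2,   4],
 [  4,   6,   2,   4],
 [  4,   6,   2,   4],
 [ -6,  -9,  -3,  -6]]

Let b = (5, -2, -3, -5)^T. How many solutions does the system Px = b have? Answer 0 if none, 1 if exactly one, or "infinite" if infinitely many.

Row reduce the augmented matrix [P | b].
R2 ← R2 − R1: [0, 0, 0, 0, -7]
R3 ← R3 − R1: [0, 0, 0, 0, -8]
R4 ← R4 + (3/2)·R1: [0, 0, 0, 0, 5/2]
R3 ← R3 − (8/7)·R2: [0, 0, 0, 0, 0]
R4 ← R4 + (5/14)·R2: [0, 0, 0, 0, 0]
The echelon form has 2 nonzero rows; the last pivot sits in the augmented column, so rank(P) = 1 but rank([P|b]) = 2.
Since the ranks differ, the system is inconsistent.
It has no solutions.

0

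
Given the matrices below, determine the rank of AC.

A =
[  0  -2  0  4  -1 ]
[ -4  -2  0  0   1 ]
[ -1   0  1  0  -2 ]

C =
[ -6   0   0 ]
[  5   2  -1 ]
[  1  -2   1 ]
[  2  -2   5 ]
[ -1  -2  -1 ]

First compute AC:
[[ -1, -10,  23],
 [ 13,  -6,   1],
 [  9,   2,   3]]
Now row reduce the product.
R2 ← R2 + (13)·R1: [0, -136, 300]
R3 ← R3 + (9)·R1: [0, -88, 210]
R3 ← R3 − (11/17)·R2: [0, 0, 270/17]
3 nonzero rows, so rank(AC) = 3.

3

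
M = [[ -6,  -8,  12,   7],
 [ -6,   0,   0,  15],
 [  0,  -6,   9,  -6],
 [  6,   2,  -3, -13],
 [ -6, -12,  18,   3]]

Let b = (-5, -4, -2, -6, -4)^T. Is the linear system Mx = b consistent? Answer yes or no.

no

Row reduce the augmented matrix [M | b].
R2 ← R2 − R1: [0, 8, -12, 8, 1]
R4 ← R4 + R1: [0, -6, 9, -6, -11]
R5 ← R5 − R1: [0, -4, 6, -4, 1]
R3 ← R3 + (3/4)·R2: [0, 0, 0, 0, -5/4]
R4 ← R4 + (3/4)·R2: [0, 0, 0, 0, -41/4]
R5 ← R5 + (1/2)·R2: [0, 0, 0, 0, 3/2]
R4 ← R4 − (41/5)·R3: [0, 0, 0, 0, 0]
R5 ← R5 + (6/5)·R3: [0, 0, 0, 0, 0]
The echelon form has 3 nonzero rows; the last pivot sits in the augmented column, so rank(M) = 2 but rank([M|b]) = 3.
Since the ranks differ, the system is inconsistent.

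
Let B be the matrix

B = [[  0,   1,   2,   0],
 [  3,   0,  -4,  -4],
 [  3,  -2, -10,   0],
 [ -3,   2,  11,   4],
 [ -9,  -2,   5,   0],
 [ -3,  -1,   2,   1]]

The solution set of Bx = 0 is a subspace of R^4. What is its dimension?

Row reduce to echelon form.
Swap R1 ↔ R2
R3 ← R3 − R1: [0, -2, -6, 4]
R4 ← R4 + R1: [0, 2, 7, 0]
R5 ← R5 + (3)·R1: [0, -2, -7, -12]
R6 ← R6 + R1: [0, -1, -2, -3]
R3 ← R3 + (2)·R2: [0, 0, -2, 4]
R4 ← R4 − (2)·R2: [0, 0, 3, 0]
R5 ← R5 + (2)·R2: [0, 0, -3, -12]
R6 ← R6 + R2: [0, 0, 0, -3]
R4 ← R4 + (3/2)·R3: [0, 0, 0, 6]
R5 ← R5 − (3/2)·R3: [0, 0, 0, -18]
R5 ← R5 + (3)·R4: [0, 0, 0, 0]
R6 ← R6 + (1/2)·R4: [0, 0, 0, 0]
4 nonzero rows, so rank(B) = 4.
B has 4 columns; by rank–nullity, nullity = 4 − 4 = 0.

0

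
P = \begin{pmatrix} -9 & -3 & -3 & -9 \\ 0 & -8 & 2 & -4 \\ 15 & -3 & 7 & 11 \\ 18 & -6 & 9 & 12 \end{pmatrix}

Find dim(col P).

Row reduce to echelon form.
R3 ← R3 + (5/3)·R1: [0, -8, 2, -4]
R4 ← R4 + (2)·R1: [0, -12, 3, -6]
R3 ← R3 − R2: [0, 0, 0, 0]
R4 ← R4 − (3/2)·R2: [0, 0, 0, 0]
Echelon form has 2 nonzero rows, so rank(P) = 2.
The column space has dimension equal to the rank: 2.

2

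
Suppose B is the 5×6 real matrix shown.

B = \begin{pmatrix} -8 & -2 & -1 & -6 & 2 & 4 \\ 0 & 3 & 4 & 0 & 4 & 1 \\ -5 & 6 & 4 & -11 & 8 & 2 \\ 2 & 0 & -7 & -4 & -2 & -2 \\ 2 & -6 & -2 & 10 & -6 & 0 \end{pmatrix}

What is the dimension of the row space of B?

4

Row reduce to echelon form.
R3 ← R3 − (5/8)·R1: [0, 29/4, 37/8, -29/4, 27/4, -1/2]
R4 ← R4 + (1/4)·R1: [0, -1/2, -29/4, -11/2, -3/2, -1]
R5 ← R5 + (1/4)·R1: [0, -13/2, -9/4, 17/2, -11/2, 1]
R3 ← R3 − (29/12)·R2: [0, 0, -121/24, -29/4, -35/12, -35/12]
R4 ← R4 + (1/6)·R2: [0, 0, -79/12, -11/2, -5/6, -5/6]
R5 ← R5 + (13/6)·R2: [0, 0, 77/12, 17/2, 19/6, 19/6]
R4 ← R4 − (158/121)·R3: [0, 0, 0, 480/121, 360/121, 360/121]
R5 ← R5 + (14/11)·R3: [0, 0, 0, -8/11, -6/11, -6/11]
R5 ← R5 + (11/60)·R4: [0, 0, 0, 0, 0, 0]
Echelon form has 4 nonzero rows, so rank(B) = 4.
The row space has dimension equal to the rank: 4.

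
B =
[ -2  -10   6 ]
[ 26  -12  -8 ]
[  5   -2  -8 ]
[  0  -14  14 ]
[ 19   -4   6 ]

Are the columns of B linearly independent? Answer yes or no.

yes

Row reduce B to echelon form.
R2 ← R2 + (13)·R1: [0, -142, 70]
R3 ← R3 + (5/2)·R1: [0, -27, 7]
R5 ← R5 + (19/2)·R1: [0, -99, 63]
R3 ← R3 − (27/142)·R2: [0, 0, -448/71]
R4 ← R4 − (7/71)·R2: [0, 0, 504/71]
R5 ← R5 − (99/142)·R2: [0, 0, 1008/71]
R4 ← R4 + (9/8)·R3: [0, 0, 0]
R5 ← R5 + (9/4)·R3: [0, 0, 0]
3 pivots among 3 columns.
Every column is a pivot column, so the columns are linearly independent.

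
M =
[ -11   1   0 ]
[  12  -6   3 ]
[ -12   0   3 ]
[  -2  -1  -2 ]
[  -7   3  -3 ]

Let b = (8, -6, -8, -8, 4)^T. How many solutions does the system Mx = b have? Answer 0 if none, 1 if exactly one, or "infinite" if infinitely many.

Row reduce the augmented matrix [M | b].
R2 ← R2 + (12/11)·R1: [0, -54/11, 3, 30/11]
R3 ← R3 − (12/11)·R1: [0, -12/11, 3, -184/11]
R4 ← R4 − (2/11)·R1: [0, -13/11, -2, -104/11]
R5 ← R5 − (7/11)·R1: [0, 26/11, -3, -12/11]
R3 ← R3 − (2/9)·R2: [0, 0, 7/3, -52/3]
R4 ← R4 − (13/54)·R2: [0, 0, -49/18, -91/9]
R5 ← R5 + (13/27)·R2: [0, 0, -14/9, 2/9]
R4 ← R4 + (7/6)·R3: [0, 0, 0, -91/3]
R5 ← R5 + (2/3)·R3: [0, 0, 0, -34/3]
R5 ← R5 − (34/91)·R4: [0, 0, 0, 0]
The echelon form has 4 nonzero rows; the last pivot sits in the augmented column, so rank(M) = 3 but rank([M|b]) = 4.
Since the ranks differ, the system is inconsistent.
It has no solutions.

0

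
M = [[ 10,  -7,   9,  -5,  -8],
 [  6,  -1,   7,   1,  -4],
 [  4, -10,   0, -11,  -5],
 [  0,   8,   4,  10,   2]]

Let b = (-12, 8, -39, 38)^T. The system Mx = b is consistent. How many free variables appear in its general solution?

Row reduce the augmented matrix [M | b].
R2 ← R2 − (3/5)·R1: [0, 16/5, 8/5, 4, 4/5, 76/5]
R3 ← R3 − (2/5)·R1: [0, -36/5, -18/5, -9, -9/5, -171/5]
R3 ← R3 + (9/4)·R2: [0, 0, 0, 0, 0, 0]
R4 ← R4 − (5/2)·R2: [0, 0, 0, 0, 0, 0]
The echelon form has 2 nonzero rows, and every pivot lies in the first 5 columns, so rank(M) = rank([M|b]) = 2.
The system is consistent.
Free variables = (unknowns) − (rank) = 5 − 2 = 3.

3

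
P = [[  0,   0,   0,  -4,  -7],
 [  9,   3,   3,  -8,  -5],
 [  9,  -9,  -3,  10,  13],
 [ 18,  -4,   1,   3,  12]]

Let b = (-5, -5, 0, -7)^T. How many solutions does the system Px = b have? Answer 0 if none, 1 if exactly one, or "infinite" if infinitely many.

Row reduce the augmented matrix [P | b].
Swap R1 ↔ R2
R3 ← R3 − R1: [0, -12, -6, 18, 18, 5]
R4 ← R4 − (2)·R1: [0, -10, -5, 19, 22, 3]
Swap R2 ↔ R3
R4 ← R4 − (5/6)·R2: [0, 0, 0, 4, 7, -7/6]
R4 ← R4 + R3: [0, 0, 0, 0, 0, -37/6]
The echelon form has 4 nonzero rows; the last pivot sits in the augmented column, so rank(P) = 3 but rank([P|b]) = 4.
Since the ranks differ, the system is inconsistent.
It has no solutions.

0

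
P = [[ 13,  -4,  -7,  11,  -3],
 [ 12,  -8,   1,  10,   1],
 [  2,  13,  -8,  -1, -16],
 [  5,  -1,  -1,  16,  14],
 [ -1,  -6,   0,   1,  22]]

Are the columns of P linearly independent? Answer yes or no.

yes

Row reduce P to echelon form.
R2 ← R2 − (12/13)·R1: [0, -56/13, 97/13, -2/13, 49/13]
R3 ← R3 − (2/13)·R1: [0, 177/13, -90/13, -35/13, -202/13]
R4 ← R4 − (5/13)·R1: [0, 7/13, 22/13, 153/13, 197/13]
R5 ← R5 + (1/13)·R1: [0, -82/13, -7/13, 24/13, 283/13]
R3 ← R3 + (177/56)·R2: [0, 0, 933/56, -89/28, -29/8]
R4 ← R4 + (1/8)·R2: [0, 0, 21/8, 47/4, 125/8]
R5 ← R5 − (41/28)·R2: [0, 0, -321/28, 29/14, 65/4]
R4 ← R4 − (49/311)·R3: [0, 0, 0, 3810/311, 5037/311]
R5 ← R5 + (214/311)·R3: [0, 0, 0, -36/311, 4278/311]
R5 ← R5 + (6/635)·R4: [0, 0, 0, 0, 8832/635]
5 pivots among 5 columns.
Every column is a pivot column, so the columns are linearly independent.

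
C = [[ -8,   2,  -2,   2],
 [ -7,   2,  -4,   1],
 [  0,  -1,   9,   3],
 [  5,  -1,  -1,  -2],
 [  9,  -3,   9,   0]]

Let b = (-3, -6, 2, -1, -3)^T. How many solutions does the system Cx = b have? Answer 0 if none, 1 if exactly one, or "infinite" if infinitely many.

Row reduce the augmented matrix [C | b].
R2 ← R2 − (7/8)·R1: [0, 1/4, -9/4, -3/4, -27/8]
R4 ← R4 + (5/8)·R1: [0, 1/4, -9/4, -3/4, -23/8]
R5 ← R5 + (9/8)·R1: [0, -3/4, 27/4, 9/4, -51/8]
R3 ← R3 + (4)·R2: [0, 0, 0, 0, -23/2]
R4 ← R4 − R2: [0, 0, 0, 0, 1/2]
R5 ← R5 + (3)·R2: [0, 0, 0, 0, -33/2]
R4 ← R4 + (1/23)·R3: [0, 0, 0, 0, 0]
R5 ← R5 − (33/23)·R3: [0, 0, 0, 0, 0]
The echelon form has 3 nonzero rows; the last pivot sits in the augmented column, so rank(C) = 2 but rank([C|b]) = 3.
Since the ranks differ, the system is inconsistent.
It has no solutions.

0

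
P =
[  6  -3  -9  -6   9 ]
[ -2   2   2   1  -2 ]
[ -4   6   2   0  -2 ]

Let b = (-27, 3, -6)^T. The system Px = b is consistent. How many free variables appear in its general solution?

Row reduce the augmented matrix [P | b].
R2 ← R2 + (1/3)·R1: [0, 1, -1, -1, 1, -6]
R3 ← R3 + (2/3)·R1: [0, 4, -4, -4, 4, -24]
R3 ← R3 − (4)·R2: [0, 0, 0, 0, 0, 0]
The echelon form has 2 nonzero rows, and every pivot lies in the first 5 columns, so rank(P) = rank([P|b]) = 2.
The system is consistent.
Free variables = (unknowns) − (rank) = 5 − 2 = 3.

3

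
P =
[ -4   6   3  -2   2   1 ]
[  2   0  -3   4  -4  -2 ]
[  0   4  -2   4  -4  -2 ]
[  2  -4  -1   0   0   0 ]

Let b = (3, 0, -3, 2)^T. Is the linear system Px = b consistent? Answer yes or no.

no

Row reduce the augmented matrix [P | b].
R2 ← R2 + (1/2)·R1: [0, 3, -3/2, 3, -3, -3/2, 3/2]
R4 ← R4 + (1/2)·R1: [0, -1, 1/2, -1, 1, 1/2, 7/2]
R3 ← R3 − (4/3)·R2: [0, 0, 0, 0, 0, 0, -5]
R4 ← R4 + (1/3)·R2: [0, 0, 0, 0, 0, 0, 4]
R4 ← R4 + (4/5)·R3: [0, 0, 0, 0, 0, 0, 0]
The echelon form has 3 nonzero rows; the last pivot sits in the augmented column, so rank(P) = 2 but rank([P|b]) = 3.
Since the ranks differ, the system is inconsistent.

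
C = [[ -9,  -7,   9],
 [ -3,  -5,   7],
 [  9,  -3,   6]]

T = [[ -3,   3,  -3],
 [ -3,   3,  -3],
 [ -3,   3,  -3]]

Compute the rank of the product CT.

First compute CT:
[[ 21, -21,  21],
 [  3,  -3,   3],
 [-36,  36, -36]]
Now row reduce the product.
R2 ← R2 − (1/7)·R1: [0, 0, 0]
R3 ← R3 + (12/7)·R1: [0, 0, 0]
1 nonzero row, so rank(CT) = 1.

1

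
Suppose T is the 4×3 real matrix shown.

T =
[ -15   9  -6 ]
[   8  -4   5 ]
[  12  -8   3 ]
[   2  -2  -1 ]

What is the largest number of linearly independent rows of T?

Row reduce to echelon form.
R2 ← R2 + (8/15)·R1: [0, 4/5, 9/5]
R3 ← R3 + (4/5)·R1: [0, -4/5, -9/5]
R4 ← R4 + (2/15)·R1: [0, -4/5, -9/5]
R3 ← R3 + R2: [0, 0, 0]
R4 ← R4 + R2: [0, 0, 0]
Echelon form has 2 nonzero rows, so rank(T) = 2.
The rank gives the maximum number of linearly independent rows: 2.

2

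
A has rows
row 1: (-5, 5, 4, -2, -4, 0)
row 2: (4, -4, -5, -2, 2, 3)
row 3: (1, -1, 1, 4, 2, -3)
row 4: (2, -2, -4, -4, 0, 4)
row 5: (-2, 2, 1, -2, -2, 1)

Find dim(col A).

2

Row reduce to echelon form.
R2 ← R2 + (4/5)·R1: [0, 0, -9/5, -18/5, -6/5, 3]
R3 ← R3 + (1/5)·R1: [0, 0, 9/5, 18/5, 6/5, -3]
R4 ← R4 + (2/5)·R1: [0, 0, -12/5, -24/5, -8/5, 4]
R5 ← R5 − (2/5)·R1: [0, 0, -3/5, -6/5, -2/5, 1]
R3 ← R3 + R2: [0, 0, 0, 0, 0, 0]
R4 ← R4 − (4/3)·R2: [0, 0, 0, 0, 0, 0]
R5 ← R5 − (1/3)·R2: [0, 0, 0, 0, 0, 0]
Echelon form has 2 nonzero rows, so rank(A) = 2.
The column space has dimension equal to the rank: 2.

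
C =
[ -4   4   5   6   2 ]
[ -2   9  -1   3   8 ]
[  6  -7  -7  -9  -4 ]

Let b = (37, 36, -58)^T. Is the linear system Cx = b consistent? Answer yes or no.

Row reduce the augmented matrix [C | b].
R2 ← R2 − (1/2)·R1: [0, 7, -7/2, 0, 7, 35/2]
R3 ← R3 + (3/2)·R1: [0, -1, 1/2, 0, -1, -5/2]
R3 ← R3 + (1/7)·R2: [0, 0, 0, 0, 0, 0]
The echelon form has 2 nonzero rows, and every pivot lies in the first 5 columns, so rank(C) = rank([C|b]) = 2.
The system is consistent.

yes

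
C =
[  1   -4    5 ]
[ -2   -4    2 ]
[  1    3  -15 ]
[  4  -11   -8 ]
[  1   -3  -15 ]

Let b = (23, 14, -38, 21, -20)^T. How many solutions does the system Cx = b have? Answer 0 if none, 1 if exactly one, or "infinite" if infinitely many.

Row reduce the augmented matrix [C | b].
R2 ← R2 + (2)·R1: [0, -12, 12, 60]
R3 ← R3 − R1: [0, 7, -20, -61]
R4 ← R4 − (4)·R1: [0, 5, -28, -71]
R5 ← R5 − R1: [0, 1, -20, -43]
R3 ← R3 + (7/12)·R2: [0, 0, -13, -26]
R4 ← R4 + (5/12)·R2: [0, 0, -23, -46]
R5 ← R5 + (1/12)·R2: [0, 0, -19, -38]
R4 ← R4 − (23/13)·R3: [0, 0, 0, 0]
R5 ← R5 − (19/13)·R3: [0, 0, 0, 0]
The echelon form has 3 nonzero rows, and every pivot lies in the first 3 columns, so rank(C) = rank([C|b]) = 3.
The system is consistent.
rank = 3 = number of unknowns, so the solution is unique.

1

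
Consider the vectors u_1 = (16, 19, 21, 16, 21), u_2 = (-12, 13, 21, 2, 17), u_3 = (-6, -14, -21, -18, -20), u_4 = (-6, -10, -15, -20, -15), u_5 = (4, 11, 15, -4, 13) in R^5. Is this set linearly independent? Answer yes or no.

no

Form the matrix with these vectors as rows and row reduce.
R2 ← R2 + (3/4)·R1: [0, 109/4, 147/4, 14, 131/4]
R3 ← R3 + (3/8)·R1: [0, -55/8, -105/8, -12, -97/8]
R4 ← R4 + (3/8)·R1: [0, -23/8, -57/8, -14, -57/8]
R5 ← R5 − (1/4)·R1: [0, 25/4, 39/4, -8, 31/4]
R3 ← R3 + (55/218)·R2: [0, 0, -420/109, -923/109, -421/109]
R4 ← R4 + (23/218)·R2: [0, 0, -354/109, -1365/109, -400/109]
R5 ← R5 − (25/109)·R2: [0, 0, 144/109, -1222/109, 26/109]
R4 ← R4 − (59/70)·R3: [0, 0, 0, -377/70, -29/70]
R5 ← R5 + (12/35)·R3: [0, 0, 0, -494/35, -38/35]
R5 ← R5 − (76/29)·R4: [0, 0, 0, 0, 0]
4 nonzero rows, so the 5 vectors span a space of dimension 4.
Since 4 < 5, the vectors are linearly dependent.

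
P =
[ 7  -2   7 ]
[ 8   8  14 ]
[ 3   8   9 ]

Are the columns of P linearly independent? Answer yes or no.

Row reduce P to echelon form.
R2 ← R2 − (8/7)·R1: [0, 72/7, 6]
R3 ← R3 − (3/7)·R1: [0, 62/7, 6]
R3 ← R3 − (31/36)·R2: [0, 0, 5/6]
3 pivots among 3 columns.
Every column is a pivot column, so the columns are linearly independent.

yes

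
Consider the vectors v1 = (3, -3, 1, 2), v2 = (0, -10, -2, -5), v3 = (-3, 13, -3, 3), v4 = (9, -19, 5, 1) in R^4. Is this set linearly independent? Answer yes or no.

no

Form the matrix with these vectors as rows and row reduce.
R3 ← R3 + R1: [0, 10, -2, 5]
R4 ← R4 − (3)·R1: [0, -10, 2, -5]
R3 ← R3 + R2: [0, 0, -4, 0]
R4 ← R4 − R2: [0, 0, 4, 0]
R4 ← R4 + R3: [0, 0, 0, 0]
3 nonzero rows, so the 4 vectors span a space of dimension 3.
Since 3 < 4, the vectors are linearly dependent.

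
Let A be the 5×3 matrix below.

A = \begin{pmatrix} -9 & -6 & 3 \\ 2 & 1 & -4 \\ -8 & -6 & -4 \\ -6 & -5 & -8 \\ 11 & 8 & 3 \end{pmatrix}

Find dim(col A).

2

Row reduce to echelon form.
R2 ← R2 + (2/9)·R1: [0, -1/3, -10/3]
R3 ← R3 − (8/9)·R1: [0, -2/3, -20/3]
R4 ← R4 − (2/3)·R1: [0, -1, -10]
R5 ← R5 + (11/9)·R1: [0, 2/3, 20/3]
R3 ← R3 − (2)·R2: [0, 0, 0]
R4 ← R4 − (3)·R2: [0, 0, 0]
R5 ← R5 + (2)·R2: [0, 0, 0]
Echelon form has 2 nonzero rows, so rank(A) = 2.
The column space has dimension equal to the rank: 2.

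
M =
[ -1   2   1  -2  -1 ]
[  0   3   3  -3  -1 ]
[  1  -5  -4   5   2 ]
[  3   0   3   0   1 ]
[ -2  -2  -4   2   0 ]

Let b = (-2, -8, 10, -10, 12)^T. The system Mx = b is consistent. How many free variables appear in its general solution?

Row reduce the augmented matrix [M | b].
R3 ← R3 + R1: [0, -3, -3, 3, 1, 8]
R4 ← R4 + (3)·R1: [0, 6, 6, -6, -2, -16]
R5 ← R5 − (2)·R1: [0, -6, -6, 6, 2, 16]
R3 ← R3 + R2: [0, 0, 0, 0, 0, 0]
R4 ← R4 − (2)·R2: [0, 0, 0, 0, 0, 0]
R5 ← R5 + (2)·R2: [0, 0, 0, 0, 0, 0]
The echelon form has 2 nonzero rows, and every pivot lies in the first 5 columns, so rank(M) = rank([M|b]) = 2.
The system is consistent.
Free variables = (unknowns) − (rank) = 5 − 2 = 3.

3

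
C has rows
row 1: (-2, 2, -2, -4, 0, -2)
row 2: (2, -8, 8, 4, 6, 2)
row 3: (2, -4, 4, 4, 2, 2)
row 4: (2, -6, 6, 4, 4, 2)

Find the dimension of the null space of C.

Row reduce to echelon form.
R2 ← R2 + R1: [0, -6, 6, 0, 6, 0]
R3 ← R3 + R1: [0, -2, 2, 0, 2, 0]
R4 ← R4 + R1: [0, -4, 4, 0, 4, 0]
R3 ← R3 − (1/3)·R2: [0, 0, 0, 0, 0, 0]
R4 ← R4 − (2/3)·R2: [0, 0, 0, 0, 0, 0]
2 nonzero rows, so rank(C) = 2.
C has 6 columns; by rank–nullity, nullity = 6 − 2 = 4.

4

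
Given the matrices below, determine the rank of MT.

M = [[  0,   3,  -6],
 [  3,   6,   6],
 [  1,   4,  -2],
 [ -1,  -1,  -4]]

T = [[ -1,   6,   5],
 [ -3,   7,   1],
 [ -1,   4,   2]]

2

First compute MT:
[[ -3,  -3,  -9],
 [-27,  84,  33],
 [-11,  26,   5],
 [  8, -29, -14]]
Now row reduce the product.
R2 ← R2 − (9)·R1: [0, 111, 114]
R3 ← R3 − (11/3)·R1: [0, 37, 38]
R4 ← R4 + (8/3)·R1: [0, -37, -38]
R3 ← R3 − (1/3)·R2: [0, 0, 0]
R4 ← R4 + (1/3)·R2: [0, 0, 0]
2 nonzero rows, so rank(MT) = 2.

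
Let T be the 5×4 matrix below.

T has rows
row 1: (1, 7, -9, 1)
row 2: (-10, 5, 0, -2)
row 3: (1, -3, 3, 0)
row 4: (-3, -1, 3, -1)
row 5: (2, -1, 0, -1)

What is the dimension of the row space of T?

3

Row reduce to echelon form.
R2 ← R2 + (10)·R1: [0, 75, -90, 8]
R3 ← R3 − R1: [0, -10, 12, -1]
R4 ← R4 + (3)·R1: [0, 20, -24, 2]
R5 ← R5 − (2)·R1: [0, -15, 18, -3]
R3 ← R3 + (2/15)·R2: [0, 0, 0, 1/15]
R4 ← R4 − (4/15)·R2: [0, 0, 0, -2/15]
R5 ← R5 + (1/5)·R2: [0, 0, 0, -7/5]
R4 ← R4 + (2)·R3: [0, 0, 0, 0]
R5 ← R5 + (21)·R3: [0, 0, 0, 0]
Echelon form has 3 nonzero rows, so rank(T) = 3.
The row space has dimension equal to the rank: 3.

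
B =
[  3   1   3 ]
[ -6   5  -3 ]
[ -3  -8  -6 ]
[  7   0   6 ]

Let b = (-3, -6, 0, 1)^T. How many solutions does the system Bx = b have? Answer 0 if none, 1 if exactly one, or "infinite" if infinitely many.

0

Row reduce the augmented matrix [B | b].
R2 ← R2 + (2)·R1: [0, 7, 3, -12]
R3 ← R3 + R1: [0, -7, -3, -3]
R4 ← R4 − (7/3)·R1: [0, -7/3, -1, 8]
R3 ← R3 + R2: [0, 0, 0, -15]
R4 ← R4 + (1/3)·R2: [0, 0, 0, 4]
R4 ← R4 + (4/15)·R3: [0, 0, 0, 0]
The echelon form has 3 nonzero rows; the last pivot sits in the augmented column, so rank(B) = 2 but rank([B|b]) = 3.
Since the ranks differ, the system is inconsistent.
It has no solutions.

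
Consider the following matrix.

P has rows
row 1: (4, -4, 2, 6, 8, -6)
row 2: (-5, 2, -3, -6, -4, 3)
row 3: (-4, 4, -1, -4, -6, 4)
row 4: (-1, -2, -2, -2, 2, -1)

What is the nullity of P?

3

Row reduce to echelon form.
R2 ← R2 + (5/4)·R1: [0, -3, -1/2, 3/2, 6, -9/2]
R3 ← R3 + R1: [0, 0, 1, 2, 2, -2]
R4 ← R4 + (1/4)·R1: [0, -3, -3/2, -1/2, 4, -5/2]
R4 ← R4 − R2: [0, 0, -1, -2, -2, 2]
R4 ← R4 + R3: [0, 0, 0, 0, 0, 0]
3 nonzero rows, so rank(P) = 3.
P has 6 columns; by rank–nullity, nullity = 6 − 3 = 3.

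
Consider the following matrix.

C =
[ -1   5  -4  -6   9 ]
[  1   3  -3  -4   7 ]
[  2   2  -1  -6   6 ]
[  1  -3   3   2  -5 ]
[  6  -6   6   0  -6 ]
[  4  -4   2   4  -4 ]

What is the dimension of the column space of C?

3

Row reduce to echelon form.
R2 ← R2 + R1: [0, 8, -7, -10, 16]
R3 ← R3 + (2)·R1: [0, 12, -9, -18, 24]
R4 ← R4 + R1: [0, 2, -1, -4, 4]
R5 ← R5 + (6)·R1: [0, 24, -18, -36, 48]
R6 ← R6 + (4)·R1: [0, 16, -14, -20, 32]
R3 ← R3 − (3/2)·R2: [0, 0, 3/2, -3, 0]
R4 ← R4 − (1/4)·R2: [0, 0, 3/4, -3/2, 0]
R5 ← R5 − (3)·R2: [0, 0, 3, -6, 0]
R6 ← R6 − (2)·R2: [0, 0, 0, 0, 0]
R4 ← R4 − (1/2)·R3: [0, 0, 0, 0, 0]
R5 ← R5 − (2)·R3: [0, 0, 0, 0, 0]
Echelon form has 3 nonzero rows, so rank(C) = 3.
The column space has dimension equal to the rank: 3.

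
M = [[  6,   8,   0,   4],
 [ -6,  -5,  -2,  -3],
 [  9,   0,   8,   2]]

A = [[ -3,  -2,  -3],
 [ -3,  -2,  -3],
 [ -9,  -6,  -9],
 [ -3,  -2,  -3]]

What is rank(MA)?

First compute MA:
[[-54, -36, -54],
 [ 60,  40,  60],
 [-105, -70, -105]]
Now row reduce the product.
R2 ← R2 + (10/9)·R1: [0, 0, 0]
R3 ← R3 − (35/18)·R1: [0, 0, 0]
1 nonzero row, so rank(MA) = 1.

1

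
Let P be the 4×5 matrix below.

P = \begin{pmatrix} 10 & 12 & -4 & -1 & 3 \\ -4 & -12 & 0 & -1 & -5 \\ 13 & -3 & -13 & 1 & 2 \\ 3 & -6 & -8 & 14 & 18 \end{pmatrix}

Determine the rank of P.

4

Row reduce to echelon form.
R2 ← R2 + (2/5)·R1: [0, -36/5, -8/5, -7/5, -19/5]
R3 ← R3 − (13/10)·R1: [0, -93/5, -39/5, 23/10, -19/10]
R4 ← R4 − (3/10)·R1: [0, -48/5, -34/5, 143/10, 171/10]
R3 ← R3 − (31/12)·R2: [0, 0, -11/3, 71/12, 95/12]
R4 ← R4 − (4/3)·R2: [0, 0, -14/3, 97/6, 133/6]
R4 ← R4 − (14/11)·R3: [0, 0, 0, 95/11, 133/11]
Echelon form has 4 nonzero rows, so rank(P) = 4.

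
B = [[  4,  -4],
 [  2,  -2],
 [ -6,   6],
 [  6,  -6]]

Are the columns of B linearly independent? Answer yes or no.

Row reduce B to echelon form.
R2 ← R2 − (1/2)·R1: [0, 0]
R3 ← R3 + (3/2)·R1: [0, 0]
R4 ← R4 − (3/2)·R1: [0, 0]
1 pivot among 2 columns.
Only 1 < 2 pivot columns, so the columns are linearly dependent.

no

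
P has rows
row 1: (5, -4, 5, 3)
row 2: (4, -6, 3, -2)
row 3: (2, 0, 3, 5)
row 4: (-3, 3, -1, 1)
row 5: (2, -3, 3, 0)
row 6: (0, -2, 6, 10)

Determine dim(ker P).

0

Row reduce to echelon form.
R2 ← R2 − (4/5)·R1: [0, -14/5, -1, -22/5]
R3 ← R3 − (2/5)·R1: [0, 8/5, 1, 19/5]
R4 ← R4 + (3/5)·R1: [0, 3/5, 2, 14/5]
R5 ← R5 − (2/5)·R1: [0, -7/5, 1, -6/5]
R3 ← R3 + (4/7)·R2: [0, 0, 3/7, 9/7]
R4 ← R4 + (3/14)·R2: [0, 0, 25/14, 13/7]
R5 ← R5 − (1/2)·R2: [0, 0, 3/2, 1]
R6 ← R6 − (5/7)·R2: [0, 0, 47/7, 92/7]
R4 ← R4 − (25/6)·R3: [0, 0, 0, -7/2]
R5 ← R5 − (7/2)·R3: [0, 0, 0, -7/2]
R6 ← R6 − (47/3)·R3: [0, 0, 0, -7]
R5 ← R5 − R4: [0, 0, 0, 0]
R6 ← R6 − (2)·R4: [0, 0, 0, 0]
4 nonzero rows, so rank(P) = 4.
P has 4 columns; by rank–nullity, nullity = 4 − 4 = 0.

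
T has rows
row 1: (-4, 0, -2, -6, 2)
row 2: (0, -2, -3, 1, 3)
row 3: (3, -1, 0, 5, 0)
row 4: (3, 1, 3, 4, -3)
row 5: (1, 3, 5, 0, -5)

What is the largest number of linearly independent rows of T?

2

Row reduce to echelon form.
R3 ← R3 + (3/4)·R1: [0, -1, -3/2, 1/2, 3/2]
R4 ← R4 + (3/4)·R1: [0, 1, 3/2, -1/2, -3/2]
R5 ← R5 + (1/4)·R1: [0, 3, 9/2, -3/2, -9/2]
R3 ← R3 − (1/2)·R2: [0, 0, 0, 0, 0]
R4 ← R4 + (1/2)·R2: [0, 0, 0, 0, 0]
R5 ← R5 + (3/2)·R2: [0, 0, 0, 0, 0]
Echelon form has 2 nonzero rows, so rank(T) = 2.
The rank gives the maximum number of linearly independent rows: 2.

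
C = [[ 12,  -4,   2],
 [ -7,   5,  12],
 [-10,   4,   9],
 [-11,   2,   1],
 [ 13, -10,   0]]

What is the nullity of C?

0

Row reduce to echelon form.
R2 ← R2 + (7/12)·R1: [0, 8/3, 79/6]
R3 ← R3 + (5/6)·R1: [0, 2/3, 32/3]
R4 ← R4 + (11/12)·R1: [0, -5/3, 17/6]
R5 ← R5 − (13/12)·R1: [0, -17/3, -13/6]
R3 ← R3 − (1/4)·R2: [0, 0, 59/8]
R4 ← R4 + (5/8)·R2: [0, 0, 177/16]
R5 ← R5 + (17/8)·R2: [0, 0, 413/16]
R4 ← R4 − (3/2)·R3: [0, 0, 0]
R5 ← R5 − (7/2)·R3: [0, 0, 0]
3 nonzero rows, so rank(C) = 3.
C has 3 columns; by rank–nullity, nullity = 3 − 3 = 0.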